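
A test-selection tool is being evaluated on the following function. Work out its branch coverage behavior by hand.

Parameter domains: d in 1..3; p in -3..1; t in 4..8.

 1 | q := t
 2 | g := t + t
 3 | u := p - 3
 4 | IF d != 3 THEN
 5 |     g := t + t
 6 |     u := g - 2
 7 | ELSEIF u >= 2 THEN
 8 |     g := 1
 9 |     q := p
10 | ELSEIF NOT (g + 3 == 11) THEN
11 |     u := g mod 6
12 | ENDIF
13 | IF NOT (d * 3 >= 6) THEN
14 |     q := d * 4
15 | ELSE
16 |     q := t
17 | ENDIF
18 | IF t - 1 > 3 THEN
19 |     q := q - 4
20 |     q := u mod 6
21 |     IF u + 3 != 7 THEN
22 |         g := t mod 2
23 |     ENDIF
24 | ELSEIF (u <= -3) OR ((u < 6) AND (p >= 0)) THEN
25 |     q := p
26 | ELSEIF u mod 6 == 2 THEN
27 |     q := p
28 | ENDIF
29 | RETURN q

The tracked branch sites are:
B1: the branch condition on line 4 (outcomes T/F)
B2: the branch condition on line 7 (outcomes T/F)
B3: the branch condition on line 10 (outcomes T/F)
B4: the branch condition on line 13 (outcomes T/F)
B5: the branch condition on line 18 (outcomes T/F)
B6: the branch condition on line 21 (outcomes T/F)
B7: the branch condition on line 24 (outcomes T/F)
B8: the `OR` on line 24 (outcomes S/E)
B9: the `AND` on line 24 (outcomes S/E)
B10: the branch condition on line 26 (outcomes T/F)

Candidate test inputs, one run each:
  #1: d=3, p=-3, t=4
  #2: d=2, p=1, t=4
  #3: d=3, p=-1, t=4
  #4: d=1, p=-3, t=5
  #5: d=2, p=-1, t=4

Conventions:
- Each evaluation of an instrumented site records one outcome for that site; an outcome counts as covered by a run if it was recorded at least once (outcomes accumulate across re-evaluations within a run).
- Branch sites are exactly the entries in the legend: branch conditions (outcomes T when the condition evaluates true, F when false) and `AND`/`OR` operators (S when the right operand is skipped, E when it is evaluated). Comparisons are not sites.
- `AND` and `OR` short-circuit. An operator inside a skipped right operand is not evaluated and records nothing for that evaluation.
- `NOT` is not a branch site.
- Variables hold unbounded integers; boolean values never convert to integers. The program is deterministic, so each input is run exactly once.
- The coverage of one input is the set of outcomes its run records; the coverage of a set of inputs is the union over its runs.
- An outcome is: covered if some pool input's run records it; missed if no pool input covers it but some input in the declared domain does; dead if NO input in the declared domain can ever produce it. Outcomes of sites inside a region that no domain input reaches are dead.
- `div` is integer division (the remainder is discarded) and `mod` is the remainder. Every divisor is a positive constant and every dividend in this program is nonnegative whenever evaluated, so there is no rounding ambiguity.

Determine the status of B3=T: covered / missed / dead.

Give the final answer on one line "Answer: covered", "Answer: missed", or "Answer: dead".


no pool input records B3=T
but domain input (d=3, p=-3, t=5) does record it -> reachable, so missed
Answer: missed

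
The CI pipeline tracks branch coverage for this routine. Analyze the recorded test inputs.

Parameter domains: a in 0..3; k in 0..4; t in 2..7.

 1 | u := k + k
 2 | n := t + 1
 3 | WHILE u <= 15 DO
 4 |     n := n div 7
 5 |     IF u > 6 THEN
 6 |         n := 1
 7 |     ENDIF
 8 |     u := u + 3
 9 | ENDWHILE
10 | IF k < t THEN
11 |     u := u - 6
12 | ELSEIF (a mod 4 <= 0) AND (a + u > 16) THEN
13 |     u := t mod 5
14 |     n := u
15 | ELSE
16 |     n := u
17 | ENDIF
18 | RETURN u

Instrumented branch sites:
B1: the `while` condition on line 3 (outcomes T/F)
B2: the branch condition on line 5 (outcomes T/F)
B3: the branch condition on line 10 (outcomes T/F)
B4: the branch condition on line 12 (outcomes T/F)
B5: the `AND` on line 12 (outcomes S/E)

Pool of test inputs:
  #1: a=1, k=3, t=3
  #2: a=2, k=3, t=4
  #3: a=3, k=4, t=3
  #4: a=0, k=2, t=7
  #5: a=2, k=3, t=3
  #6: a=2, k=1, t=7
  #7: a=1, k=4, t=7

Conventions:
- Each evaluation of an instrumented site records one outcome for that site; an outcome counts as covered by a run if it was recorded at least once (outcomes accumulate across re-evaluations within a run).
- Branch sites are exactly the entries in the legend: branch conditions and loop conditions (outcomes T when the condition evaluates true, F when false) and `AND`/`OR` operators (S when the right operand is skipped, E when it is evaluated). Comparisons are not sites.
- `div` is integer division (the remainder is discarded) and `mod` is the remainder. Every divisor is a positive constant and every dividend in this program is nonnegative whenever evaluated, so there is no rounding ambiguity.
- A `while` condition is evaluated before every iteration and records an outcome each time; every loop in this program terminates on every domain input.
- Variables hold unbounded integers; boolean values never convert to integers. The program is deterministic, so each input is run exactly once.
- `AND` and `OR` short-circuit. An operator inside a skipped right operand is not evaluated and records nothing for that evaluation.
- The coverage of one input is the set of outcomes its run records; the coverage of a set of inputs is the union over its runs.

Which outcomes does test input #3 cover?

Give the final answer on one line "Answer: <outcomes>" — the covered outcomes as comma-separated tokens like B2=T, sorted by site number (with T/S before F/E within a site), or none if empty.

Tracing the run of input #3 (a=3, k=4, t=3):
  B1->T, B2->T, B1->T, B2->T, B1->T, B2->T, B1->F, B3->F, B5->S, B4->F
distinct outcomes covered: B1=T, B1=F, B2=T, B3=F, B4=F, B5=S

Answer: B1=T, B1=F, B2=T, B3=F, B4=F, B5=S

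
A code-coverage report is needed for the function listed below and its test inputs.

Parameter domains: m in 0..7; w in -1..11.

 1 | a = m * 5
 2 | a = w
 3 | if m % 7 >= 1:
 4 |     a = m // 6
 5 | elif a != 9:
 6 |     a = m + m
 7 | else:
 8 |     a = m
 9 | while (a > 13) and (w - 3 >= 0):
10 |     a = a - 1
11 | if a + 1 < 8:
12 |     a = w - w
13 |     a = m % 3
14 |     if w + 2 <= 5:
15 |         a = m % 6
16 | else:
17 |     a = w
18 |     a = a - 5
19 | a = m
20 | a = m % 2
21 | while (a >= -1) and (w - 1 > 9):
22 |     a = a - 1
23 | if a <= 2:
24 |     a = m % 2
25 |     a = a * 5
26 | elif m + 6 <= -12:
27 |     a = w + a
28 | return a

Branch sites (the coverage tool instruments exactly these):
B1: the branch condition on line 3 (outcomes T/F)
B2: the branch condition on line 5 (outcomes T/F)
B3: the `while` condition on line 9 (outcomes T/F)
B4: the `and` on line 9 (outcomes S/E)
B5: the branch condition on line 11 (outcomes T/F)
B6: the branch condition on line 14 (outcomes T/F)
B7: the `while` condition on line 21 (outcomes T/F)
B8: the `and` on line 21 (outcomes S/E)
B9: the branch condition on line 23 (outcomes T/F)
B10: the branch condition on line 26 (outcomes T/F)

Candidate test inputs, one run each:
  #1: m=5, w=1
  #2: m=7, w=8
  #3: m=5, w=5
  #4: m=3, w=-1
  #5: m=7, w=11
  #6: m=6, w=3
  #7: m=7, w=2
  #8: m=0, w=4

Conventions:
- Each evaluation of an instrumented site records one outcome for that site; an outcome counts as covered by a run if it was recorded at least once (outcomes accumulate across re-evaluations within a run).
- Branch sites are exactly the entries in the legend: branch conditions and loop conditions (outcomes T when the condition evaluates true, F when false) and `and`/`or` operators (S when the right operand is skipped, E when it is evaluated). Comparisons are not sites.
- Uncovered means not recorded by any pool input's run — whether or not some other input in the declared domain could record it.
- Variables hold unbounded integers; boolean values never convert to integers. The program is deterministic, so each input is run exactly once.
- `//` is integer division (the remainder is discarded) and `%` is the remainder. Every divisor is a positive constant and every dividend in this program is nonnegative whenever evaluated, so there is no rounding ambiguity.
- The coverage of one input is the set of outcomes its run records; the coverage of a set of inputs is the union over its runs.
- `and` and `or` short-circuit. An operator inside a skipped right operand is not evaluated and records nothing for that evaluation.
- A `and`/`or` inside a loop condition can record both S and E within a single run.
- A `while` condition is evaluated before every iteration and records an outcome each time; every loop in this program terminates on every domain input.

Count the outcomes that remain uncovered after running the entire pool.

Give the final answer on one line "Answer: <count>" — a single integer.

#1 (m=5, w=1) -> B1->T, B4->S, B3->F, B5->T, B6->T, B8->E, B7->F, B9->T; covered: B1=T, B3=F, B4=S, B5=T, B6=T, B7=F, B8=E, B9=T
#2 (m=7, w=8) -> B1->F, B2->T, B4->E, B3->T, B4->S, B3->F, B5->F, B8->E, B7->F, B9->T; covered: B1=F, B2=T, B3=T, B3=F, B4=S, B4=E, B5=F, B7=F, B8=E, B9=T
#3 (m=5, w=5) -> B1->T, B4->S, B3->F, B5->T, B6->F, B8->E, B7->F, B9->T; covered: B1=T, B3=F, B4=S, B5=T, B6=F, B7=F, B8=E, B9=T
#4 (m=3, w=-1) -> B1->T, B4->S, B3->F, B5->T, B6->T, B8->E, B7->F, B9->T; covered: B1=T, B3=F, B4=S, B5=T, B6=T, B7=F, B8=E, B9=T
#5 (m=7, w=11) -> B1->F, B2->T, B4->E, B3->T, B4->S, B3->F, B5->F, B8->E, B7->T, B8->E, B7->T, B8->E, B7->T, B8->S, ...; covered: B1=F, B2=T, B3=T, B3=F, B4=S, B4=E, B5=F, B7=T, B7=F, B8=S, B8=E, B9=T
#6 (m=6, w=3) -> B1->T, B4->S, B3->F, B5->T, B6->T, B8->E, B7->F, B9->T; covered: B1=T, B3=F, B4=S, B5=T, B6=T, B7=F, B8=E, B9=T
#7 (m=7, w=2) -> B1->F, B2->T, B4->E, B3->F, B5->F, B8->E, B7->F, B9->T; covered: B1=F, B2=T, B3=F, B4=E, B5=F, B7=F, B8=E, B9=T
#8 (m=0, w=4) -> B1->F, B2->T, B4->S, B3->F, B5->T, B6->F, B8->E, B7->F, B9->T; covered: B1=F, B2=T, B3=F, B4=S, B5=T, B6=F, B7=F, B8=E, B9=T
union over the pool: B1=T, B1=F, B2=T, B3=T, B3=F, B4=S, B4=E, B5=T, B5=F, B6=T, B6=F, B7=T, B7=F, B8=S, B8=E, B9=T
uncovered (4 of 20): B2=F, B9=F, B10=T, B10=F

Answer: 4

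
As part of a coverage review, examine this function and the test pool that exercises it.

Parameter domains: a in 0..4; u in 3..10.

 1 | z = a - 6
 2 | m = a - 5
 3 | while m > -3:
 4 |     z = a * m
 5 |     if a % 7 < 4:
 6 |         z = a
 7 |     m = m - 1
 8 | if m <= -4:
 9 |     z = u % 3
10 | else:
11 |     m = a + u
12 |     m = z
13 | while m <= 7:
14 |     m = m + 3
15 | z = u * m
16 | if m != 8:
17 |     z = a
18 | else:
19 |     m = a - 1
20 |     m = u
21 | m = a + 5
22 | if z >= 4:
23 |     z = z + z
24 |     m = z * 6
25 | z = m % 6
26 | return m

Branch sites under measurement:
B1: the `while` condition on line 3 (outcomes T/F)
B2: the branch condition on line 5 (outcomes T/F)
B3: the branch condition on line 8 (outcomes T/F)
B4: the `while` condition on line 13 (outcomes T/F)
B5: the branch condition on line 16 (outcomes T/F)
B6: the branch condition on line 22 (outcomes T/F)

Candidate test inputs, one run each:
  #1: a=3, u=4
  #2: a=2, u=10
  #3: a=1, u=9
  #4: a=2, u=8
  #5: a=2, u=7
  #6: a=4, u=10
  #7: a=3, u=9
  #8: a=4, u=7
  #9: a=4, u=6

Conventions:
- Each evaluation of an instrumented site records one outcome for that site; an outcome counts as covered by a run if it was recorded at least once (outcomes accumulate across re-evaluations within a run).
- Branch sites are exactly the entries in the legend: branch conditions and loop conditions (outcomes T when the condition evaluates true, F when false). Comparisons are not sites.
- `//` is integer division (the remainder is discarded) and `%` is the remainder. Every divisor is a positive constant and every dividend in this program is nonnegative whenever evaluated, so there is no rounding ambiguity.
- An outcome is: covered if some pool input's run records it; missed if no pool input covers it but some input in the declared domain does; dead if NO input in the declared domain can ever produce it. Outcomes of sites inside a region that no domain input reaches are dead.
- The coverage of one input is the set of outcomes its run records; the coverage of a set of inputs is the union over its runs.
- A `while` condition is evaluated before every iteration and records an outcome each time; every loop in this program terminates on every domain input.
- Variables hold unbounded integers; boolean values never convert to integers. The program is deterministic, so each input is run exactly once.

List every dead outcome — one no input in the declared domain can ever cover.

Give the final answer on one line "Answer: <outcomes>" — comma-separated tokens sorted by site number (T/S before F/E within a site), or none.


sweeping the full domain (40 inputs) for each outcome:
  reachable outcomes have witnesses, e.g. B1=T (e.g. a=3, u=3), B1=F (e.g. a=0, u=3), B2=T (e.g. a=3, u=3), B2=F (e.g. a=4, u=3)
Answer: none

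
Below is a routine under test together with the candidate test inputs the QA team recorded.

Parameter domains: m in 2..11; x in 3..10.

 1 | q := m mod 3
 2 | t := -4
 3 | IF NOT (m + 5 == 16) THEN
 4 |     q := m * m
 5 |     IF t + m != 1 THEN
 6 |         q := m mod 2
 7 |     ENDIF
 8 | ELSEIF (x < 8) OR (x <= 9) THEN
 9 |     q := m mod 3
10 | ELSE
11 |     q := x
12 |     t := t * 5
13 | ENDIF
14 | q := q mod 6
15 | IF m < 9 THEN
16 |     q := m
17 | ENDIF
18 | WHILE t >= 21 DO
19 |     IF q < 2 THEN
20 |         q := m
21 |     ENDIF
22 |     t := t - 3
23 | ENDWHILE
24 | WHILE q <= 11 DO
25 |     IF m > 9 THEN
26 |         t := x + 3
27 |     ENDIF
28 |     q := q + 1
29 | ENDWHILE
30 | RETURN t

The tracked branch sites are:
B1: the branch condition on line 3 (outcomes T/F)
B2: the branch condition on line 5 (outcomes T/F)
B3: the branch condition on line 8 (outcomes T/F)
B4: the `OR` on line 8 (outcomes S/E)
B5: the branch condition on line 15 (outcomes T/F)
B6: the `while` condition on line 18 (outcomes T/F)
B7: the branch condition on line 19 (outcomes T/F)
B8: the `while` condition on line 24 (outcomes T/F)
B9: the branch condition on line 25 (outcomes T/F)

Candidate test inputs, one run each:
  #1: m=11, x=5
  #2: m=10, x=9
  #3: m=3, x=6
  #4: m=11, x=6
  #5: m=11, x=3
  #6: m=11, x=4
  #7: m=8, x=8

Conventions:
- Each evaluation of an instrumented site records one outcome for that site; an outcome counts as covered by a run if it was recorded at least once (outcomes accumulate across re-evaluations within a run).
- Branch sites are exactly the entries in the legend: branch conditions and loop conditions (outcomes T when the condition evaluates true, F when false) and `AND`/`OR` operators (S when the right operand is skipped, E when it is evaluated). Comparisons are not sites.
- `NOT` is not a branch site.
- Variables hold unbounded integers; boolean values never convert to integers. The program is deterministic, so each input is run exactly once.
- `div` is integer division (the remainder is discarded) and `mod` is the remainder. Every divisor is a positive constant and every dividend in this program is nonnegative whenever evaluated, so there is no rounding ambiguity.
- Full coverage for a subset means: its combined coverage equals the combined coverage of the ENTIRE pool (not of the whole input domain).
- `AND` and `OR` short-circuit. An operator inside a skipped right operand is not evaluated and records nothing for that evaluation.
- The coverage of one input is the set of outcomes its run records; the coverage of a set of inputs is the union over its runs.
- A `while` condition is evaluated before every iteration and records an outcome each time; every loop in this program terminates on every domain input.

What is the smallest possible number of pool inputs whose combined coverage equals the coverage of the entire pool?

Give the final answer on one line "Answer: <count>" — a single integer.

test 1 (m=11, x=5) fires B1->F, B4->S, B3->T, B5->F, B6->F, B8->T, B9->T, B8->T, B9->T, B8->T, B9->T, B8->T, B9->T, B8->T, ...; hits B1=F, B3=T, B4=S, B5=F, B6=F, B8=T, B8=F, B9=T
test 2 (m=10, x=9) fires B1->T, B2->T, B5->F, B6->F, B8->T, B9->T, B8->T, B9->T, B8->T, B9->T, B8->T, B9->T, B8->T, B9->T, ...; hits B1=T, B2=T, B5=F, B6=F, B8=T, B8=F, B9=T
test 3 (m=3, x=6) fires B1->T, B2->T, B5->T, B6->F, B8->T, B9->F, B8->T, B9->F, B8->T, B9->F, B8->T, B9->F, B8->T, B9->F, ...; hits B1=T, B2=T, B5=T, B6=F, B8=T, B8=F, B9=F
test 4 (m=11, x=6) fires B1->F, B4->S, B3->T, B5->F, B6->F, B8->T, B9->T, B8->T, B9->T, B8->T, B9->T, B8->T, B9->T, B8->T, ...; hits B1=F, B3=T, B4=S, B5=F, B6=F, B8=T, B8=F, B9=T
test 5 (m=11, x=3) fires B1->F, B4->S, B3->T, B5->F, B6->F, B8->T, B9->T, B8->T, B9->T, B8->T, B9->T, B8->T, B9->T, B8->T, ...; hits B1=F, B3=T, B4=S, B5=F, B6=F, B8=T, B8=F, B9=T
test 6 (m=11, x=4) fires B1->F, B4->S, B3->T, B5->F, B6->F, B8->T, B9->T, B8->T, B9->T, B8->T, B9->T, B8->T, B9->T, B8->T, ...; hits B1=F, B3=T, B4=S, B5=F, B6=F, B8=T, B8=F, B9=T
test 7 (m=8, x=8) fires B1->T, B2->T, B5->T, B6->F, B8->T, B9->F, B8->T, B9->F, B8->T, B9->F, B8->T, B9->F, B8->F; hits B1=T, B2=T, B5=T, B6=F, B8=T, B8=F, B9=F
the full pool covers 12 outcomes: B1=T, B1=F, B2=T, B3=T, B4=S, B5=T, B5=F, B6=F, B8=T, B8=F, B9=T, B9=F
no size-1 subset reaches all 12 outcomes (best union: 8/12)
at size 2, {1, 3} reaches all 12 outcomes; every lexicographically earlier size-2 subset fails

Answer: 2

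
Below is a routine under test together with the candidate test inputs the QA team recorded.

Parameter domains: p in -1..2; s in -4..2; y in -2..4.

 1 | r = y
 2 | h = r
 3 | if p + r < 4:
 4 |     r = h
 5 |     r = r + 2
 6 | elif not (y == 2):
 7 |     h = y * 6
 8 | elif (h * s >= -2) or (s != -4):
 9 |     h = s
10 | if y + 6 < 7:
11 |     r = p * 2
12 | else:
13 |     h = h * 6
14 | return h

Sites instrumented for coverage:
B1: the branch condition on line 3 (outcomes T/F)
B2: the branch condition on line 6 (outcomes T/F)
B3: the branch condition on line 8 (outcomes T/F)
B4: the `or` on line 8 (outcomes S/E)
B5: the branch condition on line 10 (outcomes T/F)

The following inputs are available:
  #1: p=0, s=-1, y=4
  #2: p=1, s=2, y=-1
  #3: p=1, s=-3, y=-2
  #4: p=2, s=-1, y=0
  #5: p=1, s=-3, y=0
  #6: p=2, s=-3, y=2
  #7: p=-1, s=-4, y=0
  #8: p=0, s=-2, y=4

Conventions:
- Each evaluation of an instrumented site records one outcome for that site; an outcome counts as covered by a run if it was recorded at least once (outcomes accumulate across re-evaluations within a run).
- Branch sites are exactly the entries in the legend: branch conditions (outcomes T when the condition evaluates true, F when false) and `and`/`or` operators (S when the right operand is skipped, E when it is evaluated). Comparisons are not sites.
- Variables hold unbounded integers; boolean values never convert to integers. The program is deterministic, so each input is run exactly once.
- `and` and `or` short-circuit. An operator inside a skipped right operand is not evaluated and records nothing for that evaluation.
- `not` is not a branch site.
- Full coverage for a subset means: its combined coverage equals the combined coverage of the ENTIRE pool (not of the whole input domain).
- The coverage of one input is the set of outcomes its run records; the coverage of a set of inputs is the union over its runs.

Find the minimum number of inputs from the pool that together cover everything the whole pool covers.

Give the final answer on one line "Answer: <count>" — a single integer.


run #1 (p=0, s=-1, y=4) runs B1->F, B2->T, B5->F; records B1=F, B2=T, B5=F
run #2 (p=1, s=2, y=-1) runs B1->T, B5->T; records B1=T, B5=T
run #3 (p=1, s=-3, y=-2) runs B1->T, B5->T; records B1=T, B5=T
run #4 (p=2, s=-1, y=0) runs B1->T, B5->T; records B1=T, B5=T
run #5 (p=1, s=-3, y=0) runs B1->T, B5->T; records B1=T, B5=T
run #6 (p=2, s=-3, y=2) runs B1->F, B2->F, B4->E, B3->T, B5->F; records B1=F, B2=F, B3=T, B4=E, B5=F
run #7 (p=-1, s=-4, y=0) runs B1->T, B5->T; records B1=T, B5=T
run #8 (p=0, s=-2, y=4) runs B1->F, B2->T, B5->F; records B1=F, B2=T, B5=F
together the pool reaches 8 outcomes: B1=T, B1=F, B2=T, B2=F, B3=T, B4=E, B5=T, B5=F
size 1 is not enough: best union over all size-1 subsets is 5/8
size 2 is not enough: best union over all size-2 subsets is 7/8
inputs {1, 2, 6} (size 3) cover everything; no size-3 subset with a lexicographically smaller index list covers all 8
Answer: 3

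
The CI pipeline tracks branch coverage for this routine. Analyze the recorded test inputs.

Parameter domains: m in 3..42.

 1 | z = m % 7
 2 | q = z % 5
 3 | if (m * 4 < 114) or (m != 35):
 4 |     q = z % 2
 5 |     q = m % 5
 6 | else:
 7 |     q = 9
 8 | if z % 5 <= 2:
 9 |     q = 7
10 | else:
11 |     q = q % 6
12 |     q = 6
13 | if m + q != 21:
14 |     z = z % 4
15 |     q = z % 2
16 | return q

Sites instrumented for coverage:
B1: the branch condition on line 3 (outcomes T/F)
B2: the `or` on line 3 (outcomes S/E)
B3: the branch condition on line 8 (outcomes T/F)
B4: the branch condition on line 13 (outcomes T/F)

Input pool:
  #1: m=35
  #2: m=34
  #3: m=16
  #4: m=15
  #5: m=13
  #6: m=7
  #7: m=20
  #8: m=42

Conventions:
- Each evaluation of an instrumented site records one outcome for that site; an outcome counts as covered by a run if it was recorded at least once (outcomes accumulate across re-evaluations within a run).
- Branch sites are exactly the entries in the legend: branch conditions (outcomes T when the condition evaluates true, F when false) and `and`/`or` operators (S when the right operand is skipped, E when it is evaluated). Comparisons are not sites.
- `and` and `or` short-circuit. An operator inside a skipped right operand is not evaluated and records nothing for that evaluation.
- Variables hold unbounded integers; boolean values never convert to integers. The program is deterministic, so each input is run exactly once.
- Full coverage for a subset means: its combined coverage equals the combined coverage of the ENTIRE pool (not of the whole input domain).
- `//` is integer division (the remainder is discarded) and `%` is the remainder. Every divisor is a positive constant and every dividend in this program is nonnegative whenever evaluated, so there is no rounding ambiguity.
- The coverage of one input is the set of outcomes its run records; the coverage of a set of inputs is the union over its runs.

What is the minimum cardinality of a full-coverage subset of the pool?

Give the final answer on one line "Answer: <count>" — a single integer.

test 1 (m=35) fires B2->E, B1->F, B3->T, B4->T; hits B1=F, B2=E, B3=T, B4=T
test 2 (m=34) fires B2->E, B1->T, B3->T, B4->T; hits B1=T, B2=E, B3=T, B4=T
test 3 (m=16) fires B2->S, B1->T, B3->T, B4->T; hits B1=T, B2=S, B3=T, B4=T
test 4 (m=15) fires B2->S, B1->T, B3->T, B4->T; hits B1=T, B2=S, B3=T, B4=T
test 5 (m=13) fires B2->S, B1->T, B3->T, B4->T; hits B1=T, B2=S, B3=T, B4=T
test 6 (m=7) fires B2->S, B1->T, B3->T, B4->T; hits B1=T, B2=S, B3=T, B4=T
test 7 (m=20) fires B2->S, B1->T, B3->T, B4->T; hits B1=T, B2=S, B3=T, B4=T
test 8 (m=42) fires B2->E, B1->T, B3->T, B4->T; hits B1=T, B2=E, B3=T, B4=T
union over all inputs: B1=T, B1=F, B2=S, B2=E, B3=T, B4=T (6 outcomes)
no size-1 subset reaches all 6 outcomes (best union: 4/6)
size 2: inputs {1, 3} cover all 6 outcomes, and no lexicographically smaller subset of this size does

Answer: 2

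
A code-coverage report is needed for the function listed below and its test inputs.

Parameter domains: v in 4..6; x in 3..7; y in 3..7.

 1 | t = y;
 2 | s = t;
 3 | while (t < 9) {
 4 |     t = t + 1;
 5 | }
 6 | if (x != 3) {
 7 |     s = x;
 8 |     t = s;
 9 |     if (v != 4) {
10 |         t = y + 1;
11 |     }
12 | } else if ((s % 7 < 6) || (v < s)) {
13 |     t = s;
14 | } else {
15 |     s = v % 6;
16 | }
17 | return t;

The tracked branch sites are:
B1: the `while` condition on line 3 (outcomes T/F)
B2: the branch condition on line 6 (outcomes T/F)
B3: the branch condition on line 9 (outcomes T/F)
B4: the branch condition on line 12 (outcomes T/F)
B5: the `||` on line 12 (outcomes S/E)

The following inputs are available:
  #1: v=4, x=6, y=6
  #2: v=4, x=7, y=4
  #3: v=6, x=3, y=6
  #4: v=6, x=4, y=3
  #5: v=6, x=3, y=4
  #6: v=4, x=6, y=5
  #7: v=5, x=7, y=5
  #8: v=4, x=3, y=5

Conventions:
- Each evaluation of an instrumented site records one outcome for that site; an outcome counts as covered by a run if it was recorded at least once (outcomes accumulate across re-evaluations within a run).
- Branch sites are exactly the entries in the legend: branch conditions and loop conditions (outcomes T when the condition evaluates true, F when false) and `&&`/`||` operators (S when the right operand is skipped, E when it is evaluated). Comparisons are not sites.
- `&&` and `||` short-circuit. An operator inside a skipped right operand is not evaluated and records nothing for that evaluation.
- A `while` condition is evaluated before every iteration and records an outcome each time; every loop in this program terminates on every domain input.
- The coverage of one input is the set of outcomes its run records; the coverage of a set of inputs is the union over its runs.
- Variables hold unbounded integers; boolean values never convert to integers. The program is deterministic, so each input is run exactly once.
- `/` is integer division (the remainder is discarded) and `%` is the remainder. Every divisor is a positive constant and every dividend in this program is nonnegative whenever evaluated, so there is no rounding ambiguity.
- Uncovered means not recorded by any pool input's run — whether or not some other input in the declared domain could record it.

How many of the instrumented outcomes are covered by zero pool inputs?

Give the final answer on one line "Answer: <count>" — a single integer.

run #1 (v=4, x=6, y=6) records B1=T, B1=F, B2=T, B3=F
run #2 (v=4, x=7, y=4) records B1=T, B1=F, B2=T, B3=F
run #3 (v=6, x=3, y=6) records B1=T, B1=F, B2=F, B4=F, B5=E
run #4 (v=6, x=4, y=3) records B1=T, B1=F, B2=T, B3=T
run #5 (v=6, x=3, y=4) records B1=T, B1=F, B2=F, B4=T, B5=S
run #6 (v=4, x=6, y=5) records B1=T, B1=F, B2=T, B3=F
run #7 (v=5, x=7, y=5) records B1=T, B1=F, B2=T, B3=T
run #8 (v=4, x=3, y=5) records B1=T, B1=F, B2=F, B4=T, B5=S
union over the pool: B1=T, B1=F, B2=T, B2=F, B3=T, B3=F, B4=T, B4=F, B5=S, B5=E
uncovered (0 of 10): none

Answer: 0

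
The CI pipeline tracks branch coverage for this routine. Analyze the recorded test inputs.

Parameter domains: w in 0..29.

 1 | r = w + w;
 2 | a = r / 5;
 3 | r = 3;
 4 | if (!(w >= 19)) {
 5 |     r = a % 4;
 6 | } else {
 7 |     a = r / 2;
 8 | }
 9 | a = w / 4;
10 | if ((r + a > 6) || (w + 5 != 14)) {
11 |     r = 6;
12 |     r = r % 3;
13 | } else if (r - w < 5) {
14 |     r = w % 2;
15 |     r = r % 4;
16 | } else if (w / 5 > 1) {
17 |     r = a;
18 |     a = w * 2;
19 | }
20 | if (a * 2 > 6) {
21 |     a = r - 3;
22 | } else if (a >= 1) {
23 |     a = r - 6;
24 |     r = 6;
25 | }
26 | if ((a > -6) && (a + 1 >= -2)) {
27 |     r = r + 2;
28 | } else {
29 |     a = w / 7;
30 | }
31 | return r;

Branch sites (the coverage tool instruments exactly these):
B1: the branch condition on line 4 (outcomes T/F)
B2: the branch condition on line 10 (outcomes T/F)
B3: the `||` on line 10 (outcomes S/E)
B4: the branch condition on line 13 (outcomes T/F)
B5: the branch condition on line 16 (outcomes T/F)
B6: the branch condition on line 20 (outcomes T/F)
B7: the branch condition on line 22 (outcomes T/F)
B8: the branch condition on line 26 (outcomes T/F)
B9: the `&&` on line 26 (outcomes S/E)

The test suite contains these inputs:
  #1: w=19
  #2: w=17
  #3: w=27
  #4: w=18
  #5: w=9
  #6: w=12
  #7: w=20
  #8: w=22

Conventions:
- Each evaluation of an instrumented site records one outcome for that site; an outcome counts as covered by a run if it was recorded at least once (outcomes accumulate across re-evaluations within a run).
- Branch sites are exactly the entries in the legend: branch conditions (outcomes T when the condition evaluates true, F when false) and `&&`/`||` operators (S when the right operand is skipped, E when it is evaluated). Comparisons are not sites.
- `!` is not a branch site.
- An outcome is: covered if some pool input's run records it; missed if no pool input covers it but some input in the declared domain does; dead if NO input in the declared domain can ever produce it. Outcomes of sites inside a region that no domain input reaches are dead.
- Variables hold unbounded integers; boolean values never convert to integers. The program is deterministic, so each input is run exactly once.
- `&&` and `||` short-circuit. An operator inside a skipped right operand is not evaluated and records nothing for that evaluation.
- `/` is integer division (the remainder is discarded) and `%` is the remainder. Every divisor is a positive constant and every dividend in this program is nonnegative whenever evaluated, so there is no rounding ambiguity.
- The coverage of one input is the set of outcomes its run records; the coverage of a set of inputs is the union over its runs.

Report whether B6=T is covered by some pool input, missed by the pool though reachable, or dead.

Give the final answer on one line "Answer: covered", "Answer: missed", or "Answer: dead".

B6=T is recorded by pool input(s) 1, 2, 3, 4, 7, 8 -> covered

Answer: covered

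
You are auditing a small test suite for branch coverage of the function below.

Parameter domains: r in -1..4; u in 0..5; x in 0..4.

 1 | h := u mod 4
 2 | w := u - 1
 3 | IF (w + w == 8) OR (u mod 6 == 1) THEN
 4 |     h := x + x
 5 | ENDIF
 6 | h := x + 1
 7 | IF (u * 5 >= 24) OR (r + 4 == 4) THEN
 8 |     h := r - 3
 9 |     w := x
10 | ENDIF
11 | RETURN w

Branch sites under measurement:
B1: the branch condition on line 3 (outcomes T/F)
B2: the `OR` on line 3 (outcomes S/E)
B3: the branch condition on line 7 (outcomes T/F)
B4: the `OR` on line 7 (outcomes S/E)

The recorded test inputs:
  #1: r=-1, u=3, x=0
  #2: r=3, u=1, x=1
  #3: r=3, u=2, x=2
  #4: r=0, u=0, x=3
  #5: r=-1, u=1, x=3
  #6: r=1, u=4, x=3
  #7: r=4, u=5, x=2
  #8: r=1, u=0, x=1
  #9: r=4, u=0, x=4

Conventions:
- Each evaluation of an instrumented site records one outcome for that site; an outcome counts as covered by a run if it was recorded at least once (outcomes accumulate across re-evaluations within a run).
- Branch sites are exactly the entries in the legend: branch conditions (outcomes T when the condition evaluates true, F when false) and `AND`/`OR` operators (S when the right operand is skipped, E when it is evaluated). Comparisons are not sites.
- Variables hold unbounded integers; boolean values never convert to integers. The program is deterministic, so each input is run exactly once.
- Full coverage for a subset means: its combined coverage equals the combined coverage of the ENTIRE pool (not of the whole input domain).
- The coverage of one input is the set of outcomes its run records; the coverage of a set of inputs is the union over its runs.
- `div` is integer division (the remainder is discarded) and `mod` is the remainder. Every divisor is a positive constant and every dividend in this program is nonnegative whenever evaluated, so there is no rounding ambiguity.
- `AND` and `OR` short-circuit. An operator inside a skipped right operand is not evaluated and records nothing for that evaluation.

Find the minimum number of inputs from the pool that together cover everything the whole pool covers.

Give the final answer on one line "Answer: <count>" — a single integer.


input #1 (r=-1, u=3, x=0): covers B1=F, B2=E, B3=F, B4=E
input #2 (r=3, u=1, x=1): covers B1=T, B2=E, B3=F, B4=E
input #3 (r=3, u=2, x=2): covers B1=F, B2=E, B3=F, B4=E
input #4 (r=0, u=0, x=3): covers B1=F, B2=E, B3=T, B4=E
input #5 (r=-1, u=1, x=3): covers B1=T, B2=E, B3=F, B4=E
input #6 (r=1, u=4, x=3): covers B1=F, B2=E, B3=F, B4=E
input #7 (r=4, u=5, x=2): covers B1=T, B2=S, B3=T, B4=S
input #8 (r=1, u=0, x=1): covers B1=F, B2=E, B3=F, B4=E
input #9 (r=4, u=0, x=4): covers B1=F, B2=E, B3=F, B4=E
union over all inputs: B1=T, B1=F, B2=S, B2=E, B3=T, B3=F, B4=S, B4=E (8 outcomes)
no size-1 subset reaches all 8 outcomes (best union: 4/8)
at size 2, {1, 7} reaches all 8 outcomes; every lexicographically earlier size-2 subset fails
Answer: 2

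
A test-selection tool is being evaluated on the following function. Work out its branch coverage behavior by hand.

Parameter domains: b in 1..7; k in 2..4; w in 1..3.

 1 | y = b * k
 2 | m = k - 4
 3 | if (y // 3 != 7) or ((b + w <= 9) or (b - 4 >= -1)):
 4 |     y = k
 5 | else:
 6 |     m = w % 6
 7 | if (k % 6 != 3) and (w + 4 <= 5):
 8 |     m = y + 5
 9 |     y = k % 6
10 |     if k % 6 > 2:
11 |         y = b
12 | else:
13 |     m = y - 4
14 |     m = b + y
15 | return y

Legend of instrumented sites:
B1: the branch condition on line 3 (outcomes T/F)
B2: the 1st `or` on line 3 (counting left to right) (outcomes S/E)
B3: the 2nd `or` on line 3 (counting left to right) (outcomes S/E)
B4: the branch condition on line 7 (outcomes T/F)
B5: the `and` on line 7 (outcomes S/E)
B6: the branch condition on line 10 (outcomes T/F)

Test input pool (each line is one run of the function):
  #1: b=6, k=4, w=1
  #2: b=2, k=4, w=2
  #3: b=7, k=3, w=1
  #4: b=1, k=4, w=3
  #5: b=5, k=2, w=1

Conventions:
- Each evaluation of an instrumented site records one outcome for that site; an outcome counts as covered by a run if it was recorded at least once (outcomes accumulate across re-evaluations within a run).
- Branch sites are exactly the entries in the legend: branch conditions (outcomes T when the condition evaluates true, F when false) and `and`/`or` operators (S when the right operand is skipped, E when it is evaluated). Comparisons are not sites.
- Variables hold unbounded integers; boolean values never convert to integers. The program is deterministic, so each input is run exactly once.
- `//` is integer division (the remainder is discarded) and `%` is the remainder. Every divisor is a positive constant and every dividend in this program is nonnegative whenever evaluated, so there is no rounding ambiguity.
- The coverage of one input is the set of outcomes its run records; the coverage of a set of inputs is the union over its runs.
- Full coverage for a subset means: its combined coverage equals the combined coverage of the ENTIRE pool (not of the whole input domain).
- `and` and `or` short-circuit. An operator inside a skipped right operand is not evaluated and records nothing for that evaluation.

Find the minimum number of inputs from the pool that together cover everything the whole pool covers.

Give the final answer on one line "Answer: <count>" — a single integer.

test 1 (b=6, k=4, w=1) hits B1=T, B2=S, B4=T, B5=E, B6=T
test 2 (b=2, k=4, w=2) hits B1=T, B2=S, B4=F, B5=E
test 3 (b=7, k=3, w=1) hits B1=T, B2=E, B3=S, B4=F, B5=S
test 4 (b=1, k=4, w=3) hits B1=T, B2=S, B4=F, B5=E
test 5 (b=5, k=2, w=1) hits B1=T, B2=S, B4=T, B5=E, B6=F
union over all inputs: B1=T, B2=S, B2=E, B3=S, B4=T, B4=F, B5=S, B5=E, B6=T, B6=F (10 outcomes)
checked all size-1 subsets: none covers 10 outcomes (max 5/10)
checked all size-2 subsets: none covers 10 outcomes (max 9/10)
at size 3, {1, 3, 5} reaches all 10 outcomes; every lexicographically earlier size-3 subset fails

Answer: 3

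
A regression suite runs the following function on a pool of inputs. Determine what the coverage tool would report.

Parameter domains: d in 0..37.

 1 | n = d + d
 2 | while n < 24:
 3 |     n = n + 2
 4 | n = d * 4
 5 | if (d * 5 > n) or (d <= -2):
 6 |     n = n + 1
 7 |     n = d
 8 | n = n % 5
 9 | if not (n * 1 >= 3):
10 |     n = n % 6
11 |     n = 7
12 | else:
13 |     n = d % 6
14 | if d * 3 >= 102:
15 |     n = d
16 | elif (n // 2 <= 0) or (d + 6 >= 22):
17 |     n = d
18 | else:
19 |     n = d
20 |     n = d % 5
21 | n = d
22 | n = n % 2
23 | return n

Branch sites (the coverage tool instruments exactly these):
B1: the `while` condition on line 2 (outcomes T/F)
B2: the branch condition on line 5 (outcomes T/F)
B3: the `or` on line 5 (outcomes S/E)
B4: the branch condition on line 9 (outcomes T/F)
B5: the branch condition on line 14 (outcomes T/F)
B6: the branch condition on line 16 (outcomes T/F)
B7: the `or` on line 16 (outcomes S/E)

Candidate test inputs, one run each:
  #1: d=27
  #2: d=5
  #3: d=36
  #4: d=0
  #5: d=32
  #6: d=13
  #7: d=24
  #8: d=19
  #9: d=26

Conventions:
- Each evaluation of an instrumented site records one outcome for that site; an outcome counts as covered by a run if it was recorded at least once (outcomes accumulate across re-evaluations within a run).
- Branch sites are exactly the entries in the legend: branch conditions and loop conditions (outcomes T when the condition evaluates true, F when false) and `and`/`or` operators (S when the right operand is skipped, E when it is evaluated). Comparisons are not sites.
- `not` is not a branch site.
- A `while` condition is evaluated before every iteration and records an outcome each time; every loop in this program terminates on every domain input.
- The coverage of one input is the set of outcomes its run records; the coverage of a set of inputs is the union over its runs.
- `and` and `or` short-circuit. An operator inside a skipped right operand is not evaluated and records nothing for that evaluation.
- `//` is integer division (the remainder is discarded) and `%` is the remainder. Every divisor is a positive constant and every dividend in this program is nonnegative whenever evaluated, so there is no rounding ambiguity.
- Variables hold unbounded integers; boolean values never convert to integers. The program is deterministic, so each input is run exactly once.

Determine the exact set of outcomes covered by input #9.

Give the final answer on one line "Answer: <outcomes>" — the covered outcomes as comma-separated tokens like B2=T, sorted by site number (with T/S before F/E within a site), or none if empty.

Tracing the run of input #9 (d=26):
  B1->F, B3->S, B2->T, B4->T, B5->F, B7->E, B6->T
as a set, this run covers: B1=F, B2=T, B3=S, B4=T, B5=F, B6=T, B7=E

Answer: B1=F, B2=T, B3=S, B4=T, B5=F, B6=T, B7=E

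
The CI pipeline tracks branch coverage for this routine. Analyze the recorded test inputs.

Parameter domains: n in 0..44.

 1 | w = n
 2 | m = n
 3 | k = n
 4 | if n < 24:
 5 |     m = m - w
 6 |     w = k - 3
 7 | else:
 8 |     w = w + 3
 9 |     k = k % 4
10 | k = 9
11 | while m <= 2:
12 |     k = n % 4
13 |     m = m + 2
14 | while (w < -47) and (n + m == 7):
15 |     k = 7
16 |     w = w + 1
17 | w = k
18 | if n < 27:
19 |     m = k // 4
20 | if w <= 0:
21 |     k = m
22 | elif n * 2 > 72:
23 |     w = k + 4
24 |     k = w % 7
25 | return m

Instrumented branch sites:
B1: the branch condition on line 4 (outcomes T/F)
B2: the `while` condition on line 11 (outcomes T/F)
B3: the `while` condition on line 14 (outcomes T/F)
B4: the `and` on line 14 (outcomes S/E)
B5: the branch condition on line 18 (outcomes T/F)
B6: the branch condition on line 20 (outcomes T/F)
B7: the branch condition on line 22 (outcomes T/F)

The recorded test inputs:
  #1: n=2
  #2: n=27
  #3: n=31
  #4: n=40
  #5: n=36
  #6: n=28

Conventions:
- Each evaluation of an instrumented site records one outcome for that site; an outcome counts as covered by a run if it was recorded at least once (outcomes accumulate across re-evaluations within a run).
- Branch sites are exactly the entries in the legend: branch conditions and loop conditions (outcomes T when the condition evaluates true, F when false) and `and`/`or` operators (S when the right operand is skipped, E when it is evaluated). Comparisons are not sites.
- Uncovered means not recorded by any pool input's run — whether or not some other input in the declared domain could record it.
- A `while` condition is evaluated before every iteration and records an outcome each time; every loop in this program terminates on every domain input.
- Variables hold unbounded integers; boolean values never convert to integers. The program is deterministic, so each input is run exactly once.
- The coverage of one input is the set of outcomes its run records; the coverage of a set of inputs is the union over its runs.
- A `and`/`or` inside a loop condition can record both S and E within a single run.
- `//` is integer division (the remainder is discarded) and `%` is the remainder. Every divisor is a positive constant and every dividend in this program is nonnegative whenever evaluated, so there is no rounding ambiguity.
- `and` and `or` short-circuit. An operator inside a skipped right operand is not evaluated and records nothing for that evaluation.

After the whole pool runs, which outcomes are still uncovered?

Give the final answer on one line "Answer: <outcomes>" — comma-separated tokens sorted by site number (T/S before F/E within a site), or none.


test 1 (n=2) fires B1->T, B2->T, B2->T, B2->F, B4->S, B3->F, B5->T, B6->F, B7->F; hits B1=T, B2=T, B2=F, B3=F, B4=S, B5=T, B6=F, B7=F
test 2 (n=27) fires B1->F, B2->F, B4->S, B3->F, B5->F, B6->F, B7->F; hits B1=F, B2=F, B3=F, B4=S, B5=F, B6=F, B7=F
test 3 (n=31) fires B1->F, B2->F, B4->S, B3->F, B5->F, B6->F, B7->F; hits B1=F, B2=F, B3=F, B4=S, B5=F, B6=F, B7=F
test 4 (n=40) fires B1->F, B2->F, B4->S, B3->F, B5->F, B6->F, B7->T; hits B1=F, B2=F, B3=F, B4=S, B5=F, B6=F, B7=T
test 5 (n=36) fires B1->F, B2->F, B4->S, B3->F, B5->F, B6->F, B7->F; hits B1=F, B2=F, B3=F, B4=S, B5=F, B6=F, B7=F
test 6 (n=28) fires B1->F, B2->F, B4->S, B3->F, B5->F, B6->F, B7->F; hits B1=F, B2=F, B3=F, B4=S, B5=F, B6=F, B7=F
union over the pool: B1=T, B1=F, B2=T, B2=F, B3=F, B4=S, B5=T, B5=F, B6=F, B7=T, B7=F
uncovered (3 of 14): B3=T, B4=E, B6=T
Answer: B3=T, B4=E, B6=T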